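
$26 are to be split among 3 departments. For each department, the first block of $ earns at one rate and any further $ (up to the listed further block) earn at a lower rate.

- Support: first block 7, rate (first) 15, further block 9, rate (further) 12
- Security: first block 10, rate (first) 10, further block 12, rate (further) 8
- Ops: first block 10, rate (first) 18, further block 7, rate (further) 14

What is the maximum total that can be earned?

407

Rank every tier by rate: Ops/tier1 18 > Support/tier1 15 > Ops/tier2 14 > Support/tier2 12 > Security/tier1 10 > Security/tier2 8.
Fill Ops tier1 block (10 at 18) → 16 left.
Fill Support tier1 block (7 at 15) → 9 left.
Ops/tier2 (14): +7 → 2 left.
Support/tier2: +2 of 9 at 12; pool empty.
Total = 18×10 + 15×7 + 14×7 + 12×2 = 407.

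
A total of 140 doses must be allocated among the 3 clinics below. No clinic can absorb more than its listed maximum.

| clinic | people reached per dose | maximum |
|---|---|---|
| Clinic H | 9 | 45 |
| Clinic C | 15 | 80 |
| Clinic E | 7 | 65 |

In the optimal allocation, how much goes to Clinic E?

15

Order the clinics by people reached per dose: Clinic C 15 > Clinic H 9 > Clinic E 7.
Give Clinic C 80 to hit its cap of 80 ; 60 left.
Clinic H takes 45 to reach its cap of 45 ; 15 left.
Only 15 left; Clinic E takes them to reach 15.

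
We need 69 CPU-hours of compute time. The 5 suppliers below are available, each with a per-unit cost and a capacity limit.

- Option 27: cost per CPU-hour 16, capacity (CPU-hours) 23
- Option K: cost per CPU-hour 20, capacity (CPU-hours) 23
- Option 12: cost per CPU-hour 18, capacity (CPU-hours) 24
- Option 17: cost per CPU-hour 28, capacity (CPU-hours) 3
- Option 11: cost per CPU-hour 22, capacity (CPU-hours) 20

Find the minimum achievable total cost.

1240

Fill from the cheapest supplier first.
Take 23 from Option 27 at 16 — need 46 more.
Take 24 from Option 12 at 18 — need 22 more.
Take 22 from Option K at 20 to finish.
Option 11, Option 17: unused.
Cost = 23×16 + 24×18 + 22×20 = 1240.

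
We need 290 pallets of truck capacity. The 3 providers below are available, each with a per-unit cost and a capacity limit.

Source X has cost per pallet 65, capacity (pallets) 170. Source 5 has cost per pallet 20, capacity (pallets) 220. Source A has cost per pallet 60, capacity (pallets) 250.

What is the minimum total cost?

Cheapest first:
Take 220 from Source 5 at 20 ; need 70 more.
Take 70 from Source A at 60 to finish.
Source X: unused.
Cost = 220×20 + 70×60 = 8600.

8600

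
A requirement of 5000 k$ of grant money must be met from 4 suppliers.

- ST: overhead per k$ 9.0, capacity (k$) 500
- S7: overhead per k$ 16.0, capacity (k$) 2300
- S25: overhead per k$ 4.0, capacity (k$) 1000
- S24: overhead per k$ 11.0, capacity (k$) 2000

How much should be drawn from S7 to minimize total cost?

Cheapest first:
S25 at 4.0: take all 1000 k$ → 4000 still needed.
ST (9.0): use full 500 → 3500 k$ to go.
Take 2000 from S24 at 11.0 → need 1500 more.
S7 (16.0): take the remaining 1500 → done.

1500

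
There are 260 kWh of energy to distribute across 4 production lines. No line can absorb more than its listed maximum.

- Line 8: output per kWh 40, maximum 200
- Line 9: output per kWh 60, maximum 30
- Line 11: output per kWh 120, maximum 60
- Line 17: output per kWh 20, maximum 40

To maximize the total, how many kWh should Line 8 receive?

170

Highest output per kWh first: Line 11 120 > Line 9 60 > Line 8 40 > Line 17 20.
Line 11 takes 60 to reach its cap of 60 — 200 left.
Give Line 9 30 to hit its cap of 30 — 170 left.
Only 170 left; Line 8 takes them to reach 170.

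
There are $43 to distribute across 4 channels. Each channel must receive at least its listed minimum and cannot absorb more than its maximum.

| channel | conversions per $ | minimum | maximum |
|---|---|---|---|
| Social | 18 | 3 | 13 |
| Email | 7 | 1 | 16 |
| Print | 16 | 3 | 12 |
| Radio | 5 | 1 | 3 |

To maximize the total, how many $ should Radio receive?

2

Meeting every minimum uses 3+1+3+1 = 8 $, leaving 35.
Order the channels by conversions per $: Social 18 > Print 16 > Email 7 > Radio 5.
Give Social 10 more to hit its cap of 13 ; 25 left.
Print: +9 to 12 (cap) ; 16 left.
Email: +15 to 16 (cap) ; 1 left.
Only 1 left; Radio takes them to reach 2.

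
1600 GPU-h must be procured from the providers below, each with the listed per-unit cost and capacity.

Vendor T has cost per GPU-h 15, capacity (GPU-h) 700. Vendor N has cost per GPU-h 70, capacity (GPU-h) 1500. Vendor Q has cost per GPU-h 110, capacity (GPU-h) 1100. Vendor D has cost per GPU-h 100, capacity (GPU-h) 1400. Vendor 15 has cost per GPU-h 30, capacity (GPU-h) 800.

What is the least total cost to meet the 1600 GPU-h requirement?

41500

Fill from the cheapest provider first.
Take 700 from Vendor T at 15 — need 900 more.
Vendor 15 at 30: take all 800 GPU-h — 100 still needed.
Vendor N at 70: take 100 of its 1500 — requirement met.
Vendor D, Vendor Q: unused.
Cost = 700×15 + 800×30 + 100×70 = 41500.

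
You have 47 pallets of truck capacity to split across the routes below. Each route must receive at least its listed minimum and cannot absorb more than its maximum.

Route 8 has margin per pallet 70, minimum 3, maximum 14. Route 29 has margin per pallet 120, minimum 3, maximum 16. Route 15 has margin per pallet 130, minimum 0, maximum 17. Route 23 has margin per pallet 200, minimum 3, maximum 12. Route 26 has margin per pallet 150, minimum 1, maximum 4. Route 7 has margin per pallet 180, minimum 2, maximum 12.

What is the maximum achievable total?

7420

Meeting every minimum uses 3+3+0+3+1+2 = 12 pallets, leaving 35.
Order the routes by margin per pallet: Route 23 200 > Route 7 180 > Route 26 150 > Route 15 130 > Route 29 120 > Route 8 70.
Route 23 takes 9 more to reach its cap of 12 ; 26 left.
Route 7: +10 to 12 (cap) ; 16 left.
Route 26: +3 to 4 (cap) ; 13 left.
Only 13 left; Route 15 takes them to reach 13.
Total = 70×3 + 120×3 + 130×13 + 200×12 + 150×4 + 180×12 = 7420.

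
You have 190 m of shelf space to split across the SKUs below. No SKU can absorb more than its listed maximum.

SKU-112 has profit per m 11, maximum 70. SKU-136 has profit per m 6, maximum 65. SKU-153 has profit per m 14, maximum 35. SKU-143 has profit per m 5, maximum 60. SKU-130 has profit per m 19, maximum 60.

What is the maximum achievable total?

2550

Order the SKUs by profit per m: SKU-130 19 > SKU-153 14 > SKU-112 11 > SKU-136 6 > SKU-143 5.
SKU-130: +60 to 60 (cap) ; 130 left.
SKU-153 takes 35 to reach its cap of 35 ; 95 left.
Give SKU-112 70 to hit its cap of 70 ; 25 left.
SKU-136 has room for 65 but only 25 remain, so it gets 25.
Total = 11×70 + 6×25 + 14×35 + 19×60 = 2550.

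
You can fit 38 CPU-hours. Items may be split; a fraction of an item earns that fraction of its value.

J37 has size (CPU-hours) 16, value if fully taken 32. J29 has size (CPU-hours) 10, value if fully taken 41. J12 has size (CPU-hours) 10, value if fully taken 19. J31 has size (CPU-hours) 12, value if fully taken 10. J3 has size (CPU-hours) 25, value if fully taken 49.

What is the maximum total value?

Sort by value density: J29 41/10≈4.1, J37 32/16≈2, J3 49/25≈1.96, J12 19/10≈1.9, J31 10/12≈0.833.
J29: take in full, 10 CPU-hours for value 41 — 28 left.
J37: take in full, 16 CPU-hours for value 32 — 12 left.
Fill the last 12 CPU-hours with part of J3: 12/25 of it earns 23.52.
Total value = 96.52.

96.52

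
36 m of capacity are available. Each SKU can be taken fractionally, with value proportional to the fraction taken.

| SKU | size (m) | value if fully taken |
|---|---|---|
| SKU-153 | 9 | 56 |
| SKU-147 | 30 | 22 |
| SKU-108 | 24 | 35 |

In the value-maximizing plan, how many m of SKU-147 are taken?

3

Sort by value density: SKU-153 56/9≈6.22, SKU-108 35/24≈1.46, SKU-147 22/30≈0.733.
All 9 m of SKU-153 fit (value 56) → 27 remain.
SKU-108: take in full, 24 m for value 35 → 3 left.
Only 3 m remain; take 3/30 of SKU-147 for value 22×3/30 = 2.2.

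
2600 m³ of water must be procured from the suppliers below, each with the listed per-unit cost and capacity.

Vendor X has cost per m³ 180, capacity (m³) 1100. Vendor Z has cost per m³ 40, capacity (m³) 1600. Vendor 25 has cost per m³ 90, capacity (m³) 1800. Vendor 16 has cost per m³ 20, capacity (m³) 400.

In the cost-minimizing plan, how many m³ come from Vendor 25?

Use suppliers in increasing cost order.
Vendor 16 (20): use full 400 — 2200 m³ to go.
Vendor Z (40): use full 1600 — 600 m³ to go.
Vendor 25 (90): take the remaining 600 — done.
Vendor X: unused.

600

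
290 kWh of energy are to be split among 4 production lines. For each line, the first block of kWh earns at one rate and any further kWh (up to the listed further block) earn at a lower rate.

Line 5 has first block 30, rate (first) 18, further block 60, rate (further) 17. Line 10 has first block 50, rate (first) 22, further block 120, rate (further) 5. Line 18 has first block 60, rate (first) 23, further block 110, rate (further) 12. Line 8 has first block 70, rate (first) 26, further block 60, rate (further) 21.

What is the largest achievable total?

Order all 8 blocks by rate: Line 8/T1 26 > Line 18/T1 23 > Line 10/T1 22 > Line 8/T2 21 > Line 5/T1 18 > Line 5/T2 17 > Line 18/T2 12 > Line 10/T2 5.
Line 8 T1 at 26: fill all 70 → 220 left.
Line 18 T1 at 23: fill all 60 → 160 left.
Line 10/T1 (22): +50 → 110 left.
Line 8 T2 at 21: fill all 60 → 50 left.
Line 5/T1 (18): +30 → 20 left.
Line 5 T2 at 17: only 20 left, fill 20.
Total = 26×70 + 23×60 + 22×50 + 21×60 + 18×30 + 17×20 = 6440.

6440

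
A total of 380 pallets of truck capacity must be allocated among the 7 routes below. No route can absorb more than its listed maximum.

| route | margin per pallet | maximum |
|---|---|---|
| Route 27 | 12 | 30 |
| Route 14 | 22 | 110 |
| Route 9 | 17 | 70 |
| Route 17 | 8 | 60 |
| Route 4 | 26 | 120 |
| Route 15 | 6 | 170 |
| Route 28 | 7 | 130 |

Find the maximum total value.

Order the routes by margin per pallet: Route 4 26 > Route 14 22 > Route 9 17 > Route 27 12 > Route 17 8 > Route 28 7 > Route 15 6.
Route 4 takes 120 to reach its cap of 120 → 260 left.
Route 14: +110 to 110 (cap) → 150 left.
Give Route 9 70 to hit its cap of 70 → 80 left.
Route 27 takes 30 to reach its cap of 30 → 50 left.
Route 17 has room for 60 but only 50 remain, so it gets 50.
Total = 12×30 + 22×110 + 17×70 + 8×50 + 26×120 = 7490.

7490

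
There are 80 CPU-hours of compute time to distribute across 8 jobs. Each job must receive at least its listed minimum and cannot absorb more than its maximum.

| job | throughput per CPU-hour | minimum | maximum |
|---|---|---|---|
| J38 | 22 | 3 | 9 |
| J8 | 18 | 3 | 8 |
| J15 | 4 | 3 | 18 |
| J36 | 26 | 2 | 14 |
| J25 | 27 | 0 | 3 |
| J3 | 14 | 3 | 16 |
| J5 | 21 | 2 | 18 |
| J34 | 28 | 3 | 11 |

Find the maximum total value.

1681

Meeting every minimum uses 3+3+3+2+0+3+2+3 = 19 CPU-hours, leaving 61.
Rank by throughput per CPU-hour: J34 28 > J25 27 > J36 26 > J38 22 > J5 21 > J8 18 > J3 14 > J15 4.
Give J34 8 more to hit its cap of 11 ; 53 left.
J25 takes 3 more to reach its cap of 3 ; 50 left.
J36 takes 12 more to reach its cap of 14 ; 38 left.
J38: +6 to 9 (cap) ; 32 left.
J5: +16 to 18 (cap) ; 16 left.
J8 takes 5 more to reach its cap of 8 ; 11 left.
J3 has room for 13 more but only 11 remain, so it gets 14.
Total = 22×9 + 18×8 + 4×3 + 26×14 + 27×3 + 14×14 + 21×18 + 28×11 = 1681.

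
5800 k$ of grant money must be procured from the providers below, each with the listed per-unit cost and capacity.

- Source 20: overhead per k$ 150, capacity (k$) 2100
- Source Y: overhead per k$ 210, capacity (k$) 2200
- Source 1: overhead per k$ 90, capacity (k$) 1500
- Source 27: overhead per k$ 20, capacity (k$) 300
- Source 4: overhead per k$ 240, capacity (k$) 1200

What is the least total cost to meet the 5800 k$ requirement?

855000

Fill from the cheapest provider first.
Source 27 (20): use full 300 ; 5500 k$ to go.
Take 1500 from Source 1 at 90 ; need 4000 more.
Take 2100 from Source 20 at 150 ; need 1900 more.
Source Y at 210: take 1900 of its 2200 ; requirement met.
Source 4: unused.
Cost = 300×20 + 1500×90 + 2100×150 + 1900×210 = 855000.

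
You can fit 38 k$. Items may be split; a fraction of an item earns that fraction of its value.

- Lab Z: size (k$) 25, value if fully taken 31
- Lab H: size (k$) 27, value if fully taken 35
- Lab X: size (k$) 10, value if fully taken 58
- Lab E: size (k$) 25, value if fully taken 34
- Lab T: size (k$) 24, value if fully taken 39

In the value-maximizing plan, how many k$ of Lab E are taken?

4

Sort by value density: Lab X 58/10≈5.8, Lab T 39/24≈1.62, Lab E 34/25≈1.36, Lab H 35/27≈1.3, Lab Z 31/25≈1.24.
Lab X: take in full, 10 k$ for value 58 — 28 left.
Take all of Lab T (24 k$, value 39) — 4 k$ left.
Only 4 k$ remain; take 4/25 of Lab E for value 34×4/25 = 5.44.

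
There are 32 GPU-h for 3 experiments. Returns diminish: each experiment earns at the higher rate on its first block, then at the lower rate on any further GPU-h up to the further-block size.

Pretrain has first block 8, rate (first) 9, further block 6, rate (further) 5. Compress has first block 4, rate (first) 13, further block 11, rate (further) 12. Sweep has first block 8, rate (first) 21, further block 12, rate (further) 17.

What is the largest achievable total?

Rank every tier by rate: Sweep/T1 21 > Sweep/T2 17 > Compress/T1 13 > Compress/T2 12 > Pretrain/T1 9 > Pretrain/T2 5.
Fill Sweep T1 block (8 at 21) → 24 left.
Sweep/T2 (17): +12 → 12 left.
Compress/T1 (13): +4 → 8 left.
Compress T2 at 12: only 8 left, fill 8.
Total = 21×8 + 17×12 + 13×4 + 12×8 = 520.

520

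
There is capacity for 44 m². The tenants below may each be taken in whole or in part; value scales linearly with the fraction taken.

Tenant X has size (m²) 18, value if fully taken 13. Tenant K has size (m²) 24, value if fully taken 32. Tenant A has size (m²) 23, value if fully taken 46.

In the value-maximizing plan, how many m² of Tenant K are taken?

Rank by value-to-size ratio: Tenant A 46/23≈2, Tenant K 32/24≈1.33, Tenant X 13/18≈0.722.
Take all of Tenant A (23 m², value 46) ; 21 m² left.
Only 21 m² remain; take 21/24 of Tenant K for value 32×21/24 = 28.

21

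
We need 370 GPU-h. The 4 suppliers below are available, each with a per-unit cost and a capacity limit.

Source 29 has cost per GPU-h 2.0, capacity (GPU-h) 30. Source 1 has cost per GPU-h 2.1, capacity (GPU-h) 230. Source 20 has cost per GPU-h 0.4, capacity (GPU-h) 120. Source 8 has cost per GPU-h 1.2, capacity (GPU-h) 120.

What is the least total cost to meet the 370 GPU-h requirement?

Use suppliers in increasing cost order.
Source 20 (0.4): use full 120 ; 250 GPU-h to go.
Take 120 from Source 8 at 1.2 ; need 130 more.
Source 29 at 2.0: take all 30 GPU-h ; 100 still needed.
Take 100 from Source 1 at 2.1 to finish.
Cost = 120×0.4 + 120×1.2 + 30×2.0 + 100×2.1 = 462.

462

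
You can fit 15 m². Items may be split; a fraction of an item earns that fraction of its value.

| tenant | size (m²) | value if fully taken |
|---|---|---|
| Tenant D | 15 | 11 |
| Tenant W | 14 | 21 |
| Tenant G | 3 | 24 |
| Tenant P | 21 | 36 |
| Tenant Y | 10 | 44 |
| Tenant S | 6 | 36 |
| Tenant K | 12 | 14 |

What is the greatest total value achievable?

Sort by value density: Tenant G 24/3≈8, Tenant S 36/6≈6, Tenant Y 44/10≈4.4, Tenant P 36/21≈1.71, Tenant W 21/14≈1.5, Tenant K 14/12≈1.17, Tenant D 11/15≈0.733.
Tenant G: take in full, 3 m² for value 24 ; 12 left.
Tenant S: take in full, 6 m² for value 36 ; 6 left.
Fill the last 6 m² with part of Tenant Y: 6/10 of it earns 26.4.
Total value = 86.4.

86.4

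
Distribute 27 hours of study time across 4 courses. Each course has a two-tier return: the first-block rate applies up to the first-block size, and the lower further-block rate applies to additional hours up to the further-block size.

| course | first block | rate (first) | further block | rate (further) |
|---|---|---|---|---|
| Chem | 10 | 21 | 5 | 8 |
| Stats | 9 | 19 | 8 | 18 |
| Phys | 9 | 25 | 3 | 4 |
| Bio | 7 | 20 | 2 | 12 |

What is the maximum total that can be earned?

Rank every tier by rate: Phys/first 25 > Chem/first 21 > Bio/first 20 > Stats/first 19 > Stats/second 18 > Bio/second 12 > Chem/second 8 > Phys/second 4.
Phys/first (25): +9 ; 18 left.
Chem/first (21): +10 ; 8 left.
Fill Bio first block (7 at 20) ; 1 left.
1 remain; put them into Stats first at 19.
Total = 25×9 + 21×10 + 20×7 + 19×1 = 594.

594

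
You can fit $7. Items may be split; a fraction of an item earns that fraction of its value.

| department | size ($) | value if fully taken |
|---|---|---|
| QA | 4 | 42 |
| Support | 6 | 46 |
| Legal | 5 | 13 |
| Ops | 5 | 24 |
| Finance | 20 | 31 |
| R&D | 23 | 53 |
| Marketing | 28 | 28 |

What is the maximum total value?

Rank by value-to-size ratio: QA 42/4≈10.5, Support 46/6≈7.67, Ops 24/5≈4.8, Legal 13/5≈2.6, R&D 53/23≈2.3, Finance 31/20≈1.55, Marketing 28/28≈1.
QA: take in full, 4 $ for value 42 — 3 left.
Fill the last 3 $ with part of Support: 3/6 of it earns 23.
Total value = 65.

65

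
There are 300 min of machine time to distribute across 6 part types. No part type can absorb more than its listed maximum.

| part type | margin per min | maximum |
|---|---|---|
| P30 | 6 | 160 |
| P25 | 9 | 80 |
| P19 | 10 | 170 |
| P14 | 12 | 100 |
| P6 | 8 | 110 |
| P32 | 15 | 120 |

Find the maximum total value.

3800

Rank by margin per min: P32 15 > P14 12 > P19 10 > P25 9 > P6 8 > P30 6.
Give P32 120 to hit its cap of 120 → 180 left.
P14 takes 100 to reach its cap of 100 → 80 left.
P19 has room for 170 but only 80 remain, so it gets 80.
Total = 10×80 + 12×100 + 15×120 = 3800.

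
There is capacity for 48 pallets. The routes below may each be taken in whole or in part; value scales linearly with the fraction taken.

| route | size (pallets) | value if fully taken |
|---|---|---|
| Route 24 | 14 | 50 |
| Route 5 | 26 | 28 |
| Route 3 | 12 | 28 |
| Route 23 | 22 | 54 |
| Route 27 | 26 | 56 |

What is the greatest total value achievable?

Rank by value-to-size ratio: Route 24 50/14≈3.57, Route 23 54/22≈2.45, Route 3 28/12≈2.33, Route 27 56/26≈2.15, Route 5 28/26≈1.08.
All 14 pallets of Route 24 fit (value 50) → 34 remain.
Take all of Route 23 (22 pallets, value 54) → 12 pallets left.
Route 3: take in full, 12 pallets for value 28 → 0 left.
Total value = 132.

132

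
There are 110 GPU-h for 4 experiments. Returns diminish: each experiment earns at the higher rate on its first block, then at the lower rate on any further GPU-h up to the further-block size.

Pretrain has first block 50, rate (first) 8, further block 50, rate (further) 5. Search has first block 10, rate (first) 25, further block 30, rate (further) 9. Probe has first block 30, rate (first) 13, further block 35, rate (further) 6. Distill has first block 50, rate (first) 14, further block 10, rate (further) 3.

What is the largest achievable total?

Order all 8 blocks by rate: Search/tier1 25 > Distill/tier1 14 > Probe/tier1 13 > Search/tier2 9 > Pretrain/tier1 8 > Probe/tier2 6 > Pretrain/tier2 5 > Distill/tier2 3.
Search tier1 at 25: fill all 10 — 100 left.
Distill/tier1 (14): +50 — 50 left.
Fill Probe tier1 block (30 at 13) — 20 left.
Search/tier2: +20 of 30 at 9; pool empty.
Total = 25×10 + 14×50 + 13×30 + 9×20 = 1520.

1520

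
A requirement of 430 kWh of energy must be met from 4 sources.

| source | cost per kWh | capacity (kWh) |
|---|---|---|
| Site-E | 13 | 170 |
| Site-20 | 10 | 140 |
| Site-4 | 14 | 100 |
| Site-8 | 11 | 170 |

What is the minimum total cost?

Cheapest first:
Site-20 at 10: take all 140 kWh ; 290 still needed.
Site-8 at 11: take all 170 kWh ; 120 still needed.
Site-E (13): take the remaining 120 ; done.
Site-4: unused.
Cost = 140×10 + 170×11 + 120×13 = 4830.

4830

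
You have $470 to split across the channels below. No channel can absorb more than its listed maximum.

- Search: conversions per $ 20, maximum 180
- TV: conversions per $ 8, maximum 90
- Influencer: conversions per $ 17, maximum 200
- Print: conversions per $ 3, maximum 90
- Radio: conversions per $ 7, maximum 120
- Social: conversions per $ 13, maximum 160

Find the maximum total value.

8170

Rank by conversions per $: Search 20 > Influencer 17 > Social 13 > TV 8 > Radio 7 > Print 3.
Give Search 180 to hit its cap of 180 ; 290 left.
Give Influencer 200 to hit its cap of 200 ; 90 left.
Social has room for 160 but only 90 remain, so it gets 90.
Total = 20×180 + 17×200 + 13×90 = 8170.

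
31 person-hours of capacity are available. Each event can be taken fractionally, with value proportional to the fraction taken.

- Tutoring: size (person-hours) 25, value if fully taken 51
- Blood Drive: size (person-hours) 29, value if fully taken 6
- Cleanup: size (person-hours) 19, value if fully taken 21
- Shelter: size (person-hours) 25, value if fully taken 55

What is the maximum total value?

Best value per unit of size first: Shelter 55/25≈2.2, Tutoring 51/25≈2.04, Cleanup 21/19≈1.11, Blood Drive 6/29≈0.207.
Shelter: take in full, 25 person-hours for value 55 → 6 left.
Only 6 person-hours remain; take 6/25 of Tutoring for value 51×6/25 = 12.24.
Total value = 67.24.

67.24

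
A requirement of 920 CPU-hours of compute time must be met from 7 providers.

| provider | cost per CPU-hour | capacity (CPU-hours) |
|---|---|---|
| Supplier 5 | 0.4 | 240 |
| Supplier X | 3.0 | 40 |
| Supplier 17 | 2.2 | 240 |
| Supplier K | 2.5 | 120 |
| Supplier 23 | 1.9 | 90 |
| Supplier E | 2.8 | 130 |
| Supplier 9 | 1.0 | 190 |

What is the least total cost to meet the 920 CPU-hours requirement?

Use providers in increasing cost order.
Supplier 5 at 0.4: take all 240 CPU-hours → 680 still needed.
Supplier 9 (1.0): use full 190 → 490 CPU-hours to go.
Supplier 23 at 1.9: take all 90 CPU-hours → 400 still needed.
Supplier 17 at 2.2: take all 240 CPU-hours → 160 still needed.
Take 120 from Supplier K at 2.5 → need 40 more.
Take 40 from Supplier E at 2.8 to finish.
Supplier X: unused.
Cost = 240×0.4 + 190×1.0 + 90×1.9 + 240×2.2 + 120×2.5 + 40×2.8 = 1397.

1397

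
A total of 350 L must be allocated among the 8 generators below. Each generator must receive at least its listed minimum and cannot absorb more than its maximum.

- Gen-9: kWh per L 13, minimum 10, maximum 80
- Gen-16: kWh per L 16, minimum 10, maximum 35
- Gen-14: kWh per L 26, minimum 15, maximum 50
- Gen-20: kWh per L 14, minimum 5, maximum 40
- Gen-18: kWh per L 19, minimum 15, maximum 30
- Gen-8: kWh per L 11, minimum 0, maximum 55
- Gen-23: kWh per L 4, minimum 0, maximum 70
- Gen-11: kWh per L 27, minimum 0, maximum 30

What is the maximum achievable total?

Meeting every minimum uses 10+10+15+5+15+0+0+0 = 55 L, leaving 295.
Order the generators by kWh per L: Gen-11 27 > Gen-14 26 > Gen-18 19 > Gen-16 16 > Gen-20 14 > Gen-9 13 > Gen-8 11 > Gen-23 4.
Gen-11 takes 30 more to reach its cap of 30 → 265 left.
Give Gen-14 35 more to hit its cap of 50 → 230 left.
Gen-18: +15 to 30 (cap) → 215 left.
Give Gen-16 25 more to hit its cap of 35 → 190 left.
Gen-20 takes 35 more to reach its cap of 40 → 155 left.
Gen-9 takes 70 more to reach its cap of 80 → 85 left.
Gen-8 takes 55 more to reach its cap of 55 → 30 left.
Gen-23 has room for 70 more but only 30 remain, so it gets 30.
Total = 13×80 + 16×35 + 26×50 + 14×40 + 19×30 + 11×55 + 4×30 + 27×30 = 5565.

5565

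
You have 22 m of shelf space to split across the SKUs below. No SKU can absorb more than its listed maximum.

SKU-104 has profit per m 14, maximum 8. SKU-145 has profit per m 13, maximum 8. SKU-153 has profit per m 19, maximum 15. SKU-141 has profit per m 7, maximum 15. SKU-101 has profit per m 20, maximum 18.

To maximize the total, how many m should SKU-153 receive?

4

Rank by profit per m: SKU-101 20 > SKU-153 19 > SKU-104 14 > SKU-145 13 > SKU-141 7.
Give SKU-101 18 to hit its cap of 18 → 4 left.
SKU-153: +4 (room for 15) → 4. Pool exhausted.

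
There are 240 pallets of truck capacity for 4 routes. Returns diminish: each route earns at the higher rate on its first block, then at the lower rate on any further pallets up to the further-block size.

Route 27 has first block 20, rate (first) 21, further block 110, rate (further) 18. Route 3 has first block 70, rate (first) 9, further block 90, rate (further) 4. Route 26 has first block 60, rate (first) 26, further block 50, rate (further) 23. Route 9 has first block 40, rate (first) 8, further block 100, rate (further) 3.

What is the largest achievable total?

5110

Rank every tier by rate: Route 26/tier1 26 > Route 26/tier2 23 > Route 27/tier1 21 > Route 27/tier2 18 > Route 3/tier1 9 > Route 9/tier1 8 > Route 3/tier2 4 > Route 9/tier2 3.
Route 26/tier1 (26): +60 ; 180 left.
Route 26 tier2 at 23: fill all 50 ; 130 left.
Route 27 tier1 at 21: fill all 20 ; 110 left.
Fill Route 27 tier2 block (110 at 18) ; 0 left.
Total = 26×60 + 23×50 + 21×20 + 18×110 = 5110.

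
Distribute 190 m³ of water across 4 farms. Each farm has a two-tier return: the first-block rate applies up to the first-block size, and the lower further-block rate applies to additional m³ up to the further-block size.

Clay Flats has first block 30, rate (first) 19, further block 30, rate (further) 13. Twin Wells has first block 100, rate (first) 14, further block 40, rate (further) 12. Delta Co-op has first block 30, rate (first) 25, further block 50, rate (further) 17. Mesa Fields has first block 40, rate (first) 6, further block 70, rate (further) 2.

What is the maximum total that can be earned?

3290

Order all 8 blocks by rate: Delta Co-op/tier1 25 > Clay Flats/tier1 19 > Delta Co-op/tier2 17 > Twin Wells/tier1 14 > Clay Flats/tier2 13 > Twin Wells/tier2 12 > Mesa Fields/tier1 6 > Mesa Fields/tier2 2.
Fill Delta Co-op tier1 block (30 at 25) — 160 left.
Fill Clay Flats tier1 block (30 at 19) — 130 left.
Delta Co-op tier2 at 17: fill all 50 — 80 left.
Twin Wells tier1 at 14: only 80 left, fill 80.
Total = 25×30 + 19×30 + 17×50 + 14×80 = 3290.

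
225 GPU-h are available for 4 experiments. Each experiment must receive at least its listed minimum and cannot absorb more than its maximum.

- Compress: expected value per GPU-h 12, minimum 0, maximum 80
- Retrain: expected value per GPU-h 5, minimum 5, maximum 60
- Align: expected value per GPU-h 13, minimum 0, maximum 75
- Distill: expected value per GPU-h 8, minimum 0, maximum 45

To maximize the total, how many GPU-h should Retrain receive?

Meeting every minimum uses 0+5+0+0 = 5 GPU-h, leaving 220.
Highest expected value per GPU-h first: Align 13 > Compress 12 > Distill 8 > Retrain 5.
Align takes 75 more to reach its cap of 75 → 145 left.
Compress: +80 to 80 (cap) → 65 left.
Distill: +45 to 45 (cap) → 20 left.
Only 20 left; Retrain takes them to reach 25.

25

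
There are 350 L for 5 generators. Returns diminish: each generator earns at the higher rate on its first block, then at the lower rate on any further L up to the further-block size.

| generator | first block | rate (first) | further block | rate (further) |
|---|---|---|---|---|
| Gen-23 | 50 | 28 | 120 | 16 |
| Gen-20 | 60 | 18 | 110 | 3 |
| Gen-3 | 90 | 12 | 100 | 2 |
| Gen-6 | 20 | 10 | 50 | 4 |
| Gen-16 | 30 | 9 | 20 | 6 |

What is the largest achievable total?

Rank every tier by rate: Gen-23/tier1 28 > Gen-20/tier1 18 > Gen-23/tier2 16 > Gen-3/tier1 12 > Gen-6/tier1 10 > Gen-16/tier1 9 > Gen-16/tier2 6 > Gen-6/tier2 4 > Gen-20/tier2 3 > Gen-3/tier2 2.
Gen-23/tier1 (28): +50 — 300 left.
Gen-20/tier1 (18): +60 — 240 left.
Gen-23/tier2 (16): +120 — 120 left.
Gen-3 tier1 at 12: fill all 90 — 30 left.
Fill Gen-6 tier1 block (20 at 10) — 10 left.
Gen-16 tier1 at 9: only 10 left, fill 10.
Total = 28×50 + 18×60 + 16×120 + 12×90 + 10×20 + 9×10 = 5770.

5770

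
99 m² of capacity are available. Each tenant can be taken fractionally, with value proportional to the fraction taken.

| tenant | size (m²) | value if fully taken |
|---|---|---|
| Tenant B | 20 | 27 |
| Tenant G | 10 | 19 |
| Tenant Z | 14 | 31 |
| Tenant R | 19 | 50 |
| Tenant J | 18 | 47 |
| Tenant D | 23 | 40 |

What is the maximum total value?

207.25

Sort by value density: Tenant R 50/19≈2.63, Tenant J 47/18≈2.61, Tenant Z 31/14≈2.21, Tenant G 19/10≈1.9, Tenant D 40/23≈1.74, Tenant B 27/20≈1.35.
Tenant R: take in full, 19 m² for value 50 — 80 left.
Tenant J: take in full, 18 m² for value 47 — 62 left.
Tenant Z: take in full, 14 m² for value 31 — 48 left.
Tenant G: take in full, 10 m² for value 19 — 38 left.
All 23 m² of Tenant D fit (value 40) — 15 remain.
Fill the last 15 m² with part of Tenant B: 15/20 of it earns 20.25.
Total value = 207.25.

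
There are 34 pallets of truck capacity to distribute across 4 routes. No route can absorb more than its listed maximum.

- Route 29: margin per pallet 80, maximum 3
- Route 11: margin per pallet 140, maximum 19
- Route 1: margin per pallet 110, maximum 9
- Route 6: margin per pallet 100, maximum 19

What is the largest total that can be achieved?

4250

Rank by margin per pallet: Route 11 140 > Route 1 110 > Route 6 100 > Route 29 80.
Give Route 11 19 to hit its cap of 19 → 15 left.
Route 1: +9 to 9 (cap) → 6 left.
Only 6 left; Route 6 takes them to reach 6.
Total = 140×19 + 110×9 + 100×6 = 4250.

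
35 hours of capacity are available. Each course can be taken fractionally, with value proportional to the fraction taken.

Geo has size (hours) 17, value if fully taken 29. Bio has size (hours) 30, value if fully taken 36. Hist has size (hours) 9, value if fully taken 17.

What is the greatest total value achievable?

56.8

Rank by value-to-size ratio: Hist 17/9≈1.89, Geo 29/17≈1.71, Bio 36/30≈1.2.
Hist: take in full, 9 hours for value 17 — 26 left.
All 17 hours of Geo fit (value 29) — 9 remain.
9 hours left: a 9/30 share of Bio gives 36×9/30 = 10.8.
Total value = 56.8.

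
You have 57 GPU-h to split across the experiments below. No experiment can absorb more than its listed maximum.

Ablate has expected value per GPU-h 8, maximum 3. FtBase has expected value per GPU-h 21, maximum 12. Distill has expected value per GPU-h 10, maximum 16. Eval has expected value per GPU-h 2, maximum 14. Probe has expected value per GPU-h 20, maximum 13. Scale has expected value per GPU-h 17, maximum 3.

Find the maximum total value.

Order the experiments by expected value per GPU-h: FtBase 21 > Probe 20 > Scale 17 > Distill 10 > Ablate 8 > Eval 2.
FtBase takes 12 to reach its cap of 12 — 45 left.
Probe takes 13 to reach its cap of 13 — 32 left.
Give Scale 3 to hit its cap of 3 — 29 left.
Give Distill 16 to hit its cap of 16 — 13 left.
Ablate: +3 to 3 (cap) — 10 left.
Eval: +10 (room for 14) → 10. Pool exhausted.
Total = 8×3 + 21×12 + 10×16 + 2×10 + 20×13 + 17×3 = 767.

767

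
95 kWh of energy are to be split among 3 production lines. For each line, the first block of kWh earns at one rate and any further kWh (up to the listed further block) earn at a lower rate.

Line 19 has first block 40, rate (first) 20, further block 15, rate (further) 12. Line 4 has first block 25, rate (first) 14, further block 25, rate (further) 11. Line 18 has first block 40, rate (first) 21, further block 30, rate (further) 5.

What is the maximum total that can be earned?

1850

Rank every tier by rate: Line 18/tier1 21 > Line 19/tier1 20 > Line 4/tier1 14 > Line 19/tier2 12 > Line 4/tier2 11 > Line 18/tier2 5.
Line 18 tier1 at 21: fill all 40 → 55 left.
Line 19/tier1 (20): +40 → 15 left.
15 remain; put them into Line 4 tier1 at 14.
Total = 21×40 + 20×40 + 14×15 = 1850.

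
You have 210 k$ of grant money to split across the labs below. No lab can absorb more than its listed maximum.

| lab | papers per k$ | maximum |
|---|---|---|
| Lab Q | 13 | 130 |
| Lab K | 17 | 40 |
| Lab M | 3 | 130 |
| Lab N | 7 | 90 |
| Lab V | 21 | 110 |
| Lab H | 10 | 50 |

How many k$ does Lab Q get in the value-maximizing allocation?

Highest papers per k$ first: Lab V 21 > Lab K 17 > Lab Q 13 > Lab H 10 > Lab N 7 > Lab M 3.
Give Lab V 110 to hit its cap of 110 — 100 left.
Lab K: +40 to 40 (cap) — 60 left.
Lab Q has room for 130 but only 60 remain, so it gets 60.

60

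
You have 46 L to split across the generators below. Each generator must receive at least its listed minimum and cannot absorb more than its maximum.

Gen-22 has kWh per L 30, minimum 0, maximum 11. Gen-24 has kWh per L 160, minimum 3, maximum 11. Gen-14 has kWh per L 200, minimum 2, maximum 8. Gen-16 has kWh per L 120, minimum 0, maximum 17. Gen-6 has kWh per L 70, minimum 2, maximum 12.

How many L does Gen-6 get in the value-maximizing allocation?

10

Meeting every minimum uses 0+3+2+0+2 = 7 L, leaving 39.
Order the generators by kWh per L: Gen-14 200 > Gen-24 160 > Gen-16 120 > Gen-6 70 > Gen-22 30.
Gen-14: +6 to 8 (cap) → 33 left.
Gen-24 takes 8 more to reach its cap of 11 → 25 left.
Gen-16 takes 17 more to reach its cap of 17 → 8 left.
Only 8 left; Gen-6 takes them to reach 10.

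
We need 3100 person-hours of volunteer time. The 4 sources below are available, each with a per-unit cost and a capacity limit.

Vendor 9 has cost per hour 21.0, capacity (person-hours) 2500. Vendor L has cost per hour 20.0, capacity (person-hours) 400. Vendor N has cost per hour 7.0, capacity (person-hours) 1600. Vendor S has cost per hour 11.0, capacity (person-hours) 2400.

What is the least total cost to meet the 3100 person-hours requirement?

Use sources in increasing cost order.
Vendor N at 7.0: take all 1600 person-hours — 1500 still needed.
Vendor S at 11.0: take 1500 of its 2400 — requirement met.
Vendor L, Vendor 9: unused.
Cost = 1600×7.0 + 1500×11.0 = 27700.

27700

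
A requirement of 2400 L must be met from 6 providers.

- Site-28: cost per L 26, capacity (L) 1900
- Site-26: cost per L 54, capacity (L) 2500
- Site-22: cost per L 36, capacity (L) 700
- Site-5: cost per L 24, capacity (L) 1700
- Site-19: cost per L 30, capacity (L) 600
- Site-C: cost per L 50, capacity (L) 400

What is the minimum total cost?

59000

Fill from the cheapest provider first.
Site-5 at 24: take all 1700 L → 700 still needed.
Site-28 at 26: take 700 of its 1900 → requirement met.
Site-19, Site-22, Site-C, Site-26: unused.
Cost = 1700×24 + 700×26 = 59000.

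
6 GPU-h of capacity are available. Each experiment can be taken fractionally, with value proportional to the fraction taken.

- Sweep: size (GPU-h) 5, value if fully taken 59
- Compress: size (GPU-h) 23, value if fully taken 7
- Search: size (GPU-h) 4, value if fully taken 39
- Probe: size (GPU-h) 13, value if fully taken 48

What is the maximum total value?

Sort by value density: Sweep 59/5≈11.8, Search 39/4≈9.75, Probe 48/13≈3.69, Compress 7/23≈0.304.
Sweep: take in full, 5 GPU-h for value 59 → 1 left.
Only 1 GPU-h remain; take 1/4 of Search for value 39×1/4 = 9.75.
Total value = 68.75.

68.75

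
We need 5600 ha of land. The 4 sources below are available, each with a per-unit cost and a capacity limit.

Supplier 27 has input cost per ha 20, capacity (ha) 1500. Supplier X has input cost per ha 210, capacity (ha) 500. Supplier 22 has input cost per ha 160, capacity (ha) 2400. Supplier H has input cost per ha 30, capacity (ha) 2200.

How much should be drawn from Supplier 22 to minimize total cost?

1900

Use sources in increasing cost order.
Take 1500 from Supplier 27 at 20 → need 4100 more.
Take 2200 from Supplier H at 30 → need 1900 more.
Take 1900 from Supplier 22 at 160 to finish.
Supplier X: unused.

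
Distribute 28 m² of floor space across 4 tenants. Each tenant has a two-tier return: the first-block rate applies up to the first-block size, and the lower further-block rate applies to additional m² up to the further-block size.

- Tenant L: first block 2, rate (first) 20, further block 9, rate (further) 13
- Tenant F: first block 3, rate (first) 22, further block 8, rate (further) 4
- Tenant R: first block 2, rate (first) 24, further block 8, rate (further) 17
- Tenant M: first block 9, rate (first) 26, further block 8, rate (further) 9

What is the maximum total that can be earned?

Rank every tier by rate: Tenant M/tier1 26 > Tenant R/tier1 24 > Tenant F/tier1 22 > Tenant L/tier1 20 > Tenant R/tier2 17 > Tenant L/tier2 13 > Tenant M/tier2 9 > Tenant F/tier2 4.
Tenant M tier1 at 26: fill all 9 → 19 left.
Tenant R/tier1 (24): +2 → 17 left.
Tenant F/tier1 (22): +3 → 14 left.
Tenant L tier1 at 20: fill all 2 → 12 left.
Fill Tenant R tier2 block (8 at 17) → 4 left.
Tenant L/tier2: +4 of 9 at 13; pool empty.
Total = 26×9 + 24×2 + 22×3 + 20×2 + 17×8 + 13×4 = 576.

576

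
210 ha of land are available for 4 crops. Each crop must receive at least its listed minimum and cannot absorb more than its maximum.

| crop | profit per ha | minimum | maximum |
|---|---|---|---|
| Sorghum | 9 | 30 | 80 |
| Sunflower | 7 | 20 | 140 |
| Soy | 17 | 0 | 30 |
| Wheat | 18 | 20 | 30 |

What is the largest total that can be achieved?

Meeting every minimum uses 30+20+0+20 = 70 ha, leaving 140.
Highest profit per ha first: Wheat 18 > Soy 17 > Sorghum 9 > Sunflower 7.
Give Wheat 10 more to hit its cap of 30 ; 130 left.
Give Soy 30 more to hit its cap of 30 ; 100 left.
Give Sorghum 50 more to hit its cap of 80 ; 50 left.
Only 50 left; Sunflower takes them to reach 70.
Total = 9×80 + 7×70 + 17×30 + 18×30 = 2260.

2260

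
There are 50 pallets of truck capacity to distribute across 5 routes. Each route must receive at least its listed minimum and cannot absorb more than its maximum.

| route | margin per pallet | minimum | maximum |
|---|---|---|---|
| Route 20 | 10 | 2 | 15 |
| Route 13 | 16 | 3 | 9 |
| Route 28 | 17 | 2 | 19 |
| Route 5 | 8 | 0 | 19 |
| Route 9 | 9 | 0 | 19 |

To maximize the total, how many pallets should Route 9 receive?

7

Meeting every minimum uses 2+3+2+0+0 = 7 pallets, leaving 43.
Highest margin per pallet first: Route 28 17 > Route 13 16 > Route 20 10 > Route 9 9 > Route 5 8.
Route 28: +17 to 19 (cap) → 26 left.
Route 13: +6 to 9 (cap) → 20 left.
Route 20: +13 to 15 (cap) → 7 left.
Route 9 has room for 19 more but only 7 remain, so it gets 7.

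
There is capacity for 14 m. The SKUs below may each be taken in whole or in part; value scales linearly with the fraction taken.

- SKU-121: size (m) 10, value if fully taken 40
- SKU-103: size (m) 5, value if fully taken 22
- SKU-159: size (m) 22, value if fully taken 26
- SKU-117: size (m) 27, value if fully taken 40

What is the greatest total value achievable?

58

Sort by value density: SKU-103 22/5≈4.4, SKU-121 40/10≈4, SKU-117 40/27≈1.48, SKU-159 26/22≈1.18.
SKU-103: take in full, 5 m for value 22 — 9 left.
Only 9 m remain; take 9/10 of SKU-121 for value 40×9/10 = 36.
Total value = 58.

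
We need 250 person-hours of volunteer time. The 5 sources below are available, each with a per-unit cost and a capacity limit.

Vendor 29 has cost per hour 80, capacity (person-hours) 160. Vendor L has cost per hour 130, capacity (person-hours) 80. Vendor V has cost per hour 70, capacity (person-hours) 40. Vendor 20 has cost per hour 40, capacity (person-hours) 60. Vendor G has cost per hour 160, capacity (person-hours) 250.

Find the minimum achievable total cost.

Use sources in increasing cost order.
Take 60 from Vendor 20 at 40 — need 190 more.
Take 40 from Vendor V at 70 — need 150 more.
Vendor 29 (80): take the remaining 150 — done.
Vendor L, Vendor G: unused.
Cost = 60×40 + 40×70 + 150×80 = 17200.

17200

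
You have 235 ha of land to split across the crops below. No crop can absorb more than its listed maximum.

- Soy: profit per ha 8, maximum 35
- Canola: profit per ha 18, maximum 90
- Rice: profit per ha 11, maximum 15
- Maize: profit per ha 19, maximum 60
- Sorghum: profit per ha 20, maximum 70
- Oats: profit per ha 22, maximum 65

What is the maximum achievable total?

Order the crops by profit per ha: Oats 22 > Sorghum 20 > Maize 19 > Canola 18 > Rice 11 > Soy 8.
Give Oats 65 to hit its cap of 65 — 170 left.
Give Sorghum 70 to hit its cap of 70 — 100 left.
Maize takes 60 to reach its cap of 60 — 40 left.
Canola: +40 (room for 90) → 40. Pool exhausted.
Total = 18×40 + 19×60 + 20×70 + 22×65 = 4690.

4690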